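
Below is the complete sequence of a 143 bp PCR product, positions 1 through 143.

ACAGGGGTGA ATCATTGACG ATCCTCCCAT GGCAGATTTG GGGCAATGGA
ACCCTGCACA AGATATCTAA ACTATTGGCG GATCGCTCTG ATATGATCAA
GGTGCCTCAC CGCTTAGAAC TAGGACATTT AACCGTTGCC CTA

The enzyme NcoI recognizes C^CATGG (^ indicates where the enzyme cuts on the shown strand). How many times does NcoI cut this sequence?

CCATGG occurs starting at position 27.
NcoI cuts at 1 site.

1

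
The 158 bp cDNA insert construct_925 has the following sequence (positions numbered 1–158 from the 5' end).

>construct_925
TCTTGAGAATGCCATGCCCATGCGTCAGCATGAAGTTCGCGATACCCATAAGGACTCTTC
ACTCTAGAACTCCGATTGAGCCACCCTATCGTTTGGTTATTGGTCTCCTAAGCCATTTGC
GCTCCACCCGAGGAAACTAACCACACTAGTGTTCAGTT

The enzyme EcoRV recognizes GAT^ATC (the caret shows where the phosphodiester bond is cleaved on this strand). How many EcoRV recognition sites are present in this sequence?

No occurrence of GATATC is present in the sequence.
EcoRV does not cut: 0 sites.

0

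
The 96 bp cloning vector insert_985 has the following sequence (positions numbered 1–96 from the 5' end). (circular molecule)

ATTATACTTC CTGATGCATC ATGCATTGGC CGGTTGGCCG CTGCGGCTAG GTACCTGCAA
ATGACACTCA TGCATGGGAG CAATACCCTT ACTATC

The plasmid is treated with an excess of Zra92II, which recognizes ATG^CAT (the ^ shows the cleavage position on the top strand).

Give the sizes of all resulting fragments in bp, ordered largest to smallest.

49, 40, 7 bp

Zra92II sites (ATGCAT) start at positions 14, 21, 70.
Zra92II cuts after base 3 of each site, so after positions 16, 23, 72.
Circular molecule, 3 cuts → 3 fragments:
  17–23 → 7 bp
  24–72 → 49 bp
  73–96 then 1–16 → 24 + 16 = 40 bp
Sorted largest to smallest: 49, 40, 7 bp.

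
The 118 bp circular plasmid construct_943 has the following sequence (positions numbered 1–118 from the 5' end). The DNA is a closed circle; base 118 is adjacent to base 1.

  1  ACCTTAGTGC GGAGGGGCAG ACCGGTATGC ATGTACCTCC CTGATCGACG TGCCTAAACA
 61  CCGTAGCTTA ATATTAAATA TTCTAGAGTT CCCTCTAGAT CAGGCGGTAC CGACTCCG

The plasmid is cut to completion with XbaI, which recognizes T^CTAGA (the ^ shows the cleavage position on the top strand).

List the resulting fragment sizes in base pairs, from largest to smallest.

XbaI sites (TCTAGA) start at positions 82, 94.
XbaI cuts after the first base of each site, so after positions 82, 94.
Circular molecule, 2 cuts → 2 fragments:
  83–94 → 12 bp
  95–118 then 1–82 → 24 + 82 = 106 bp
Sorted largest to smallest: 106, 12 bp.

106, 12 bp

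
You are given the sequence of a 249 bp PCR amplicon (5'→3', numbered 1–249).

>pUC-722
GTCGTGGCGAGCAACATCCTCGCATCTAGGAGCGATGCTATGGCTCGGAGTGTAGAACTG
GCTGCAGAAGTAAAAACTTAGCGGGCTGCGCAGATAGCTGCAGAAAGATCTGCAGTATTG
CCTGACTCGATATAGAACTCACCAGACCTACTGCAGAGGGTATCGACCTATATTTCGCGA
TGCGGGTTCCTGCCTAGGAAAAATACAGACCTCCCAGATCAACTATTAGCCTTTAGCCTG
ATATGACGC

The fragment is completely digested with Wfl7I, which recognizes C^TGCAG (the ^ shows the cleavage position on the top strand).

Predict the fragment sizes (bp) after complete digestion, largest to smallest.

Wfl7I sites (CTGCAG) start at positions 62, 98, 110, 151.
Wfl7I cuts after the first base of each site, so after positions 62, 98, 110, 151.
Linear molecule, 4 cuts → 5 fragments:
  1–62 → 62 bp
  63–98 → 36 bp
  99–110 → 12 bp
  111–151 → 41 bp
  152–249 → 98 bp
Sorted largest to smallest: 98, 62, 41, 36, 12 bp.

98, 62, 41, 36, 12 bp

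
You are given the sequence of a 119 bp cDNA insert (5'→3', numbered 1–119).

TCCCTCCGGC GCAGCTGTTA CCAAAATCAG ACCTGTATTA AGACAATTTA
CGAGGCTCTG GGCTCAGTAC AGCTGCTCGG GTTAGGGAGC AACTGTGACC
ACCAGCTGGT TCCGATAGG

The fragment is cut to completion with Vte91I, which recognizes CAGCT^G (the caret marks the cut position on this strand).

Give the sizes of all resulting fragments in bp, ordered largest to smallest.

Vte91I sites (CAGCTG) start at positions 12, 70, 103.
Vte91I cuts after base 5 of each site (before the last base), so after positions 16, 74, 107.
Linear molecule, 3 cuts → 4 fragments:
  1–16 → 16 bp
  17–74 → 58 bp
  75–107 → 33 bp
  108–119 → 12 bp
Sorted largest to smallest: 58, 33, 16, 12 bp.

58, 33, 16, 12 bp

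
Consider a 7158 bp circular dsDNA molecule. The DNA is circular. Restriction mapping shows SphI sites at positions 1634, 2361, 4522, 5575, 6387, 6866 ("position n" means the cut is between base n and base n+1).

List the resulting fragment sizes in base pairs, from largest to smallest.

2161, 1926, 1053, 812, 727, 479 bp

Circular molecule, 6 cuts → 6 fragments:
  2361 − 1634 = 727 bp
  4522 − 2361 = 2161 bp
  5575 − 4522 = 1053 bp
  6387 − 5575 = 812 bp
  6866 − 6387 = 479 bp
  wrap: 7158 − 6866 + 1634 = 1926 bp
Sorted largest to smallest: 2161, 1926, 1053, 812, 727, 479 bp.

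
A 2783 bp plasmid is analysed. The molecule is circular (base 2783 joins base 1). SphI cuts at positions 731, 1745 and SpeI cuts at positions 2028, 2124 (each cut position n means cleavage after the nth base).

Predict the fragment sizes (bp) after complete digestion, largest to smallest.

Combined cut positions (sorted): 731, 1745, 2028, 2124.
Circular molecule, 4 cuts → 4 fragments:
  1745 − 731 = 1014 bp
  2028 − 1745 = 283 bp
  2124 − 2028 = 96 bp
  wrap: 2783 − 2124 + 731 = 1390 bp
Sorted largest to smallest: 1390, 1014, 283, 96 bp.

1390, 1014, 283, 96 bp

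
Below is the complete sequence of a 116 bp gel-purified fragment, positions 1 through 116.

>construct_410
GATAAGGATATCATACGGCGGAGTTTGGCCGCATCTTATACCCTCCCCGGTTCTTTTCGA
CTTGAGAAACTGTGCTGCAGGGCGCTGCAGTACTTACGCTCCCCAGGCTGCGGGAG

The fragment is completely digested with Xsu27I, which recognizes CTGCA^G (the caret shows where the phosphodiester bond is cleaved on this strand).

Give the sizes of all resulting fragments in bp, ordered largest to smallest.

79, 27, 10 bp

Xsu27I sites (CTGCAG) start at positions 75, 85.
Xsu27I cuts after base 5 of each site (before the last base), so after positions 79, 89.
Linear molecule, 2 cuts → 3 fragments:
  1–79 → 79 bp
  80–89 → 10 bp
  90–116 → 27 bp
Sorted largest to smallest: 79, 27, 10 bp.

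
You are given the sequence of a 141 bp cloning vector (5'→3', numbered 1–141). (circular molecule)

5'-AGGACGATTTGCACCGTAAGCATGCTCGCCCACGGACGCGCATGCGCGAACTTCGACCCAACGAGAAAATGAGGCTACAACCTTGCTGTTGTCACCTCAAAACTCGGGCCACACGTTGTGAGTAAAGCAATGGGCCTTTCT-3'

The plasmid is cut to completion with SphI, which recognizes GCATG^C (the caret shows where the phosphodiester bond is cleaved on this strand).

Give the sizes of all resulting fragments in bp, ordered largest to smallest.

SphI sites (GCATGC) start at positions 20, 40.
SphI cuts after base 5 of each site (before the last base), so after positions 24, 44.
Circular molecule, 2 cuts → 2 fragments:
  25–44 → 20 bp
  45–141 then 1–24 → 97 + 24 = 121 bp
Sorted largest to smallest: 121, 20 bp.

121, 20 bp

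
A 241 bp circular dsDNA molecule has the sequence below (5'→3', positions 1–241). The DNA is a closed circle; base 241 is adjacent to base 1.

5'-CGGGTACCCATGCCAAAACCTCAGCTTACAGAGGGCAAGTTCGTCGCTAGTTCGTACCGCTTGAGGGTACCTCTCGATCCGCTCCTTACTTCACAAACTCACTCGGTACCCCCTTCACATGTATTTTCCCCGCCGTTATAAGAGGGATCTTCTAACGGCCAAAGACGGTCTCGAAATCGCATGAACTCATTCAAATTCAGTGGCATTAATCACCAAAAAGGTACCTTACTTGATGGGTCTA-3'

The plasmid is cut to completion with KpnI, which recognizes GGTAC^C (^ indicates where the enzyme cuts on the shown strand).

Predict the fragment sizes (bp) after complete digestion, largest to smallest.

115, 63, 39, 24 bp

KpnI sites (GGTACC) start at positions 3, 66, 105, 220.
KpnI cuts after base 5 of each site (before the last base), so after positions 7, 70, 109, 224.
Circular molecule, 4 cuts → 4 fragments:
  8–70 → 63 bp
  71–109 → 39 bp
  110–224 → 115 bp
  225–241 then 1–7 → 17 + 7 = 24 bp
Sorted largest to smallest: 115, 63, 39, 24 bp.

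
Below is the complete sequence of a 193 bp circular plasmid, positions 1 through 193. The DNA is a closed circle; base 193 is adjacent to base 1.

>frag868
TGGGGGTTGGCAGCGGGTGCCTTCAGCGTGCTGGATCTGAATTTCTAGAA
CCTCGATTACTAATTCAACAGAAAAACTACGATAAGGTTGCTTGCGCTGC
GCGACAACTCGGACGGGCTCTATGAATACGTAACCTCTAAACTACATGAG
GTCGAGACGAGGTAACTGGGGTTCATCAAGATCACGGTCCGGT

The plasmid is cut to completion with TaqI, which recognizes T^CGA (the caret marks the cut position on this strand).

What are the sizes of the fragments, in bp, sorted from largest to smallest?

99, 94 bp

TaqI sites (TCGA) start at positions 53, 152.
TaqI cuts after the first base of each site, so after positions 53, 152.
Circular molecule, 2 cuts → 2 fragments:
  54–152 → 99 bp
  153–193 then 1–53 → 41 + 53 = 94 bp
Sorted largest to smallest: 99, 94 bp.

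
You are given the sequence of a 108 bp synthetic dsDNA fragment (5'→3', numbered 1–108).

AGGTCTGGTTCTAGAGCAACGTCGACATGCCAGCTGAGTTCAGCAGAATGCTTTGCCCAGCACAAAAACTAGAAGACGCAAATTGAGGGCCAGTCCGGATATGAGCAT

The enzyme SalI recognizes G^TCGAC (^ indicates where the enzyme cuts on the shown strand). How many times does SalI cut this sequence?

1

GTCGAC occurs starting at position 21.
SalI cuts at 1 site.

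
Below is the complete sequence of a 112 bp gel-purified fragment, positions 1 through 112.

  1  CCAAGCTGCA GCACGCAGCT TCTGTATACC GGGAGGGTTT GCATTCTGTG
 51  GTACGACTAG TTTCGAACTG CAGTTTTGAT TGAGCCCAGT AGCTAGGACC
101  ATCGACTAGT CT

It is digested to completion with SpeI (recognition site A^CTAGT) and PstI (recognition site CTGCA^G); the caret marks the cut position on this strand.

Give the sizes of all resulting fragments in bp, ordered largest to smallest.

SpeI sites (ACTAGT) start at positions 56, 105.
SpeI cuts after the first base of each site, so after positions 56, 105.
PstI sites (CTGCAG) start at positions 6, 68.
PstI cuts after base 5 of each site (before the last base), so after positions 10, 72.
Combined cut positions: 10, 56, 72, 105.
Linear molecule, 4 cuts → 5 fragments:
  1–10 → 10 bp
  11–56 → 46 bp
  57–72 → 16 bp
  73–105 → 33 bp
  106–112 → 7 bp
Sorted largest to smallest: 46, 33, 16, 10, 7 bp.

46, 33, 16, 10, 7 bp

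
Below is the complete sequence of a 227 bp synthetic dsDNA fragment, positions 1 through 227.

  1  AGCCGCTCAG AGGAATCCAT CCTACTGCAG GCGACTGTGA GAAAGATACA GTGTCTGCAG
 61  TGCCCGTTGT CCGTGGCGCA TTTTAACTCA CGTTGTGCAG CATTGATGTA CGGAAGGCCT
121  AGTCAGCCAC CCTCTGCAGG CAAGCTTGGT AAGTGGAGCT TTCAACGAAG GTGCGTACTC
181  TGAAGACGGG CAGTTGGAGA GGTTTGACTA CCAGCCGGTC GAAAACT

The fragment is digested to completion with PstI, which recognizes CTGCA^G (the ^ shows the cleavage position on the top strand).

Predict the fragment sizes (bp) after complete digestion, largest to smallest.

PstI sites (CTGCAG) start at positions 25, 55, 134.
PstI cuts after base 5 of each site (before the last base), so after positions 29, 59, 138.
Linear molecule, 3 cuts → 4 fragments:
  1–29 → 29 bp
  30–59 → 30 bp
  60–138 → 79 bp
  139–227 → 89 bp
Sorted largest to smallest: 89, 79, 30, 29 bp.

89, 79, 30, 29 bp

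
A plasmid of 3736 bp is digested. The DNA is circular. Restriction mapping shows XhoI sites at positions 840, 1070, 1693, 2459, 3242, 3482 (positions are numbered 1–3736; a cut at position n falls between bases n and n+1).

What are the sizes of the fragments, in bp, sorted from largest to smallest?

1094, 783, 766, 623, 240, 230 bp

Circular molecule, 6 cuts → 6 fragments:
  1070 − 840 = 230 bp
  1693 − 1070 = 623 bp
  2459 − 1693 = 766 bp
  3242 − 2459 = 783 bp
  3482 − 3242 = 240 bp
  wrap: 3736 − 3482 + 840 = 1094 bp
Sorted largest to smallest: 1094, 783, 766, 623, 240, 230 bp.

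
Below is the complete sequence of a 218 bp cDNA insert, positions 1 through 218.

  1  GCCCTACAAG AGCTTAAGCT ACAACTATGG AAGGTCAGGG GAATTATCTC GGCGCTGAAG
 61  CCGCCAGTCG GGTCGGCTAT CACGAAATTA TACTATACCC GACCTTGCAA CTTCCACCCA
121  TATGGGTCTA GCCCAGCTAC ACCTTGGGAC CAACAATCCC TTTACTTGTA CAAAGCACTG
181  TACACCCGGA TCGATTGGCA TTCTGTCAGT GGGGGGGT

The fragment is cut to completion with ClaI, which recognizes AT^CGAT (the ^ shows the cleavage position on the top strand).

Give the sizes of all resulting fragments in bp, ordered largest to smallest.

191, 27 bp

The ClaI site (ATCGAT) starts at position 190.
ClaI cuts after base 2 of each site, so after position 191.
Linear molecule, 1 cut → 2 fragments:
  1–191 → 191 bp
  192–218 → 27 bp
Sorted largest to smallest: 191, 27 bp.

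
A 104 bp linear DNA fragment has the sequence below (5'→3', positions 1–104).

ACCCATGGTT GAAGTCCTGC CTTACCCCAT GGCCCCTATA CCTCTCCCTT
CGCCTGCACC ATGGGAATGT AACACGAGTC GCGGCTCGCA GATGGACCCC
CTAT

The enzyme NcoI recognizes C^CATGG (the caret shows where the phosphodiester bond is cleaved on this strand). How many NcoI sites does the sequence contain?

CCATGG occurs starting at positions 3, 27, 59.
NcoI cuts at 3 sites.

3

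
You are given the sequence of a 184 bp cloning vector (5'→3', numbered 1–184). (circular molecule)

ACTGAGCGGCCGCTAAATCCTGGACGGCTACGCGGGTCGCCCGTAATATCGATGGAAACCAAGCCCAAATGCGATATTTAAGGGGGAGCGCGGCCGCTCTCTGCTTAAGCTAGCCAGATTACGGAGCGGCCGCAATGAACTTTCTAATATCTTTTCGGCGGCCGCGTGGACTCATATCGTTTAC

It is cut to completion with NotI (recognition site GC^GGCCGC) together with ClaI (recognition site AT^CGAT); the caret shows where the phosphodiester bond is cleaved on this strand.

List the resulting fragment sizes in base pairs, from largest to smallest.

42, 42, 36, 32, 32 bp

NotI sites (GCGGCCGC) start at positions 6, 90, 126, 158.
NotI cuts after base 2 of each site, so after positions 7, 91, 127, 159.
The ClaI site (ATCGAT) starts at position 48.
ClaI cuts after base 2 of each site, so after position 49.
Combined cut positions: 7, 49, 91, 127, 159.
Circular molecule, 5 cuts → 5 fragments:
  8–49 → 42 bp
  50–91 → 42 bp
  92–127 → 36 bp
  128–159 → 32 bp
  160–184 then 1–7 → 25 + 7 = 32 bp
Sorted largest to smallest: 42, 42, 36, 32, 32 bp.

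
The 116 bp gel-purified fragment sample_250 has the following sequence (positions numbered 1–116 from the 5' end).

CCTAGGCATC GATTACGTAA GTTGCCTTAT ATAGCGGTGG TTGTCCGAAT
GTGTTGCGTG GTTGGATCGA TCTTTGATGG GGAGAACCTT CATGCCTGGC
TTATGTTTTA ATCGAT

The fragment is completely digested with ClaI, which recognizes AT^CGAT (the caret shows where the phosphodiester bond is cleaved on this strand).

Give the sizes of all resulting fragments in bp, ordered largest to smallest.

ClaI sites (ATCGAT) start at positions 8, 66, 111.
ClaI cuts after base 2 of each site, so after positions 9, 67, 112.
Linear molecule, 3 cuts → 4 fragments:
  1–9 → 9 bp
  10–67 → 58 bp
  68–112 → 45 bp
  113–116 → 4 bp
Sorted largest to smallest: 58, 45, 9, 4 bp.

58, 45, 9, 4 bp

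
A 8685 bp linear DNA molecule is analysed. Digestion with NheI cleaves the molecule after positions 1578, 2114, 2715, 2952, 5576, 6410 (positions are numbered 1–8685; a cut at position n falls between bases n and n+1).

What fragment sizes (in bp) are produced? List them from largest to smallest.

Linear molecule, 6 cuts → 7 fragments:
  1578 − 0 = 1578 bp
  2114 − 1578 = 536 bp
  2715 − 2114 = 601 bp
  2952 − 2715 = 237 bp
  5576 − 2952 = 2624 bp
  6410 − 5576 = 834 bp
  8685 − 6410 = 2275 bp
Sorted largest to smallest: 2624, 2275, 1578, 834, 601, 536, 237 bp.

2624, 2275, 1578, 834, 601, 536, 237 bp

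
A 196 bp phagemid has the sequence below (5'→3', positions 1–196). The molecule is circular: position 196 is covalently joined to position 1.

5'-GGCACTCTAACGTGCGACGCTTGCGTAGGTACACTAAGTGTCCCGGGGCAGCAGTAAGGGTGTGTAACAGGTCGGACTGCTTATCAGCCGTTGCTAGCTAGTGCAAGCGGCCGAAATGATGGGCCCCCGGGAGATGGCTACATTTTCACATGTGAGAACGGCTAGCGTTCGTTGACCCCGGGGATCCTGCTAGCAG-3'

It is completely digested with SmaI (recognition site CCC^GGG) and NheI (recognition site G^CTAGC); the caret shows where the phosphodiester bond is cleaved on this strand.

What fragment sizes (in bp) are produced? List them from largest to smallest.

51, 49, 35, 33, 18, 10 bp

SmaI sites (CCCGGG) start at positions 42, 126, 177.
SmaI cuts after base 3 of each site, so after positions 44, 128, 179.
NheI sites (GCTAGC) start at positions 93, 161, 189.
NheI cuts after the first base of each site, so after positions 93, 161, 189.
Combined cut positions: 44, 93, 128, 161, 179, 189.
Circular molecule, 6 cuts → 6 fragments:
  45–93 → 49 bp
  94–128 → 35 bp
  129–161 → 33 bp
  162–179 → 18 bp
  180–189 → 10 bp
  190–196 then 1–44 → 7 + 44 = 51 bp
Sorted largest to smallest: 51, 49, 35, 33, 18, 10 bp.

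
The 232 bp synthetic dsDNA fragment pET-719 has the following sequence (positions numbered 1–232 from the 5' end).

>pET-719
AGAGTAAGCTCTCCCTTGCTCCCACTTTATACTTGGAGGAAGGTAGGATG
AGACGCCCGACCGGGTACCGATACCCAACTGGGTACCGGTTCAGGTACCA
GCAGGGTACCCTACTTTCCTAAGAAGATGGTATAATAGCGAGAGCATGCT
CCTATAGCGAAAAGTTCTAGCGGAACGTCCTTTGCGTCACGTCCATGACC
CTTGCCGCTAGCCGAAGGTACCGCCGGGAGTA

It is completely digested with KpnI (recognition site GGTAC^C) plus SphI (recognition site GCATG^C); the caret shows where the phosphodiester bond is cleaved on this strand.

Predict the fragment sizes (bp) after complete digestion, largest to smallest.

73, 68, 39, 18, 12, 11, 11 bp

KpnI sites (GGTACC) start at positions 64, 82, 94, 105, 217.
KpnI cuts after base 5 of each site (before the last base), so after positions 68, 86, 98, 109, 221.
The SphI site (GCATGC) starts at position 144.
SphI cuts after base 5 of each site (before the last base), so after position 148.
Combined cut positions: 68, 86, 98, 109, 148, 221.
Linear molecule, 6 cuts → 7 fragments:
  1–68 → 68 bp
  69–86 → 18 bp
  87–98 → 12 bp
  99–109 → 11 bp
  110–148 → 39 bp
  149–221 → 73 bp
  222–232 → 11 bp
Sorted largest to smallest: 73, 68, 39, 18, 12, 11, 11 bp.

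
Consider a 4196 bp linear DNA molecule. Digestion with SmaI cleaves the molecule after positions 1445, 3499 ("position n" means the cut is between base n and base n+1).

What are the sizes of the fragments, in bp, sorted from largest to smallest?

2054, 1445, 697 bp

Linear molecule, 2 cuts → 3 fragments:
  1445 − 0 = 1445 bp
  3499 − 1445 = 2054 bp
  4196 − 3499 = 697 bp
Sorted largest to smallest: 2054, 1445, 697 bp.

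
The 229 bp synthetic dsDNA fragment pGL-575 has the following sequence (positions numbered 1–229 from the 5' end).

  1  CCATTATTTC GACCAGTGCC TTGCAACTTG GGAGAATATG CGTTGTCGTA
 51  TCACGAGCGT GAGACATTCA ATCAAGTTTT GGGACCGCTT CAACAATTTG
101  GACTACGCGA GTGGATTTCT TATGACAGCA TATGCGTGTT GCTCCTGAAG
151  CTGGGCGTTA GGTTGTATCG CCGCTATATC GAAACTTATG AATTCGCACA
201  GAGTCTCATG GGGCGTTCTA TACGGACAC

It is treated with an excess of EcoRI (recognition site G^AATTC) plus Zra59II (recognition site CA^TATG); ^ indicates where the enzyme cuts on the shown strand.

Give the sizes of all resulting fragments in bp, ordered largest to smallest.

130, 60, 39 bp

The EcoRI site (GAATTC) starts at position 190.
EcoRI cuts after the first base of each site, so after position 190.
The Zra59II site (CATATG) starts at position 129.
Zra59II cuts after base 2 of each site, so after position 130.
Combined cut positions: 130, 190.
Linear molecule, 2 cuts → 3 fragments:
  1–130 → 130 bp
  131–190 → 60 bp
  191–229 → 39 bp
Sorted largest to smallest: 130, 60, 39 bp.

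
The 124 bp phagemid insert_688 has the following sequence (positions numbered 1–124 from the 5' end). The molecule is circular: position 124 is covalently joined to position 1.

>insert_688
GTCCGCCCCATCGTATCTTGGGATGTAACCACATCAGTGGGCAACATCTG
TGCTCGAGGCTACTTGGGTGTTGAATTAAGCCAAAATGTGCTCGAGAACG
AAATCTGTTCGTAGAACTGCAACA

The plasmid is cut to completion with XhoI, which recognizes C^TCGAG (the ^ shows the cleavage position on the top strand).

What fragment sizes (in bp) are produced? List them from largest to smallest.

86, 38 bp

XhoI sites (CTCGAG) start at positions 53, 91.
XhoI cuts after the first base of each site, so after positions 53, 91.
Circular molecule, 2 cuts → 2 fragments:
  54–91 → 38 bp
  92–124 then 1–53 → 33 + 53 = 86 bp
Sorted largest to smallest: 86, 38 bp.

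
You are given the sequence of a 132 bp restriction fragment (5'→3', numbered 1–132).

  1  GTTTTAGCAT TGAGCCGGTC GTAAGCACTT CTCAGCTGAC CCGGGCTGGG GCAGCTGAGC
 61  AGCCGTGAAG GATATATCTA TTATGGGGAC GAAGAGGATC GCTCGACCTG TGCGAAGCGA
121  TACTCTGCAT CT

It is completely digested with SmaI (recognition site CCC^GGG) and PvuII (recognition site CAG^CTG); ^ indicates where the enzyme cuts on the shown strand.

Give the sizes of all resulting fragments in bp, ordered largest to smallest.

The SmaI site (CCCGGG) starts at position 40.
SmaI cuts after base 3 of each site, so after position 42.
PvuII sites (CAGCTG) start at positions 33, 52.
PvuII cuts after base 3 of each site, so after positions 35, 54.
Combined cut positions: 35, 42, 54.
Linear molecule, 3 cuts → 4 fragments:
  1–35 → 35 bp
  36–42 → 7 bp
  43–54 → 12 bp
  55–132 → 78 bp
Sorted largest to smallest: 78, 35, 12, 7 bp.

78, 35, 12, 7 bp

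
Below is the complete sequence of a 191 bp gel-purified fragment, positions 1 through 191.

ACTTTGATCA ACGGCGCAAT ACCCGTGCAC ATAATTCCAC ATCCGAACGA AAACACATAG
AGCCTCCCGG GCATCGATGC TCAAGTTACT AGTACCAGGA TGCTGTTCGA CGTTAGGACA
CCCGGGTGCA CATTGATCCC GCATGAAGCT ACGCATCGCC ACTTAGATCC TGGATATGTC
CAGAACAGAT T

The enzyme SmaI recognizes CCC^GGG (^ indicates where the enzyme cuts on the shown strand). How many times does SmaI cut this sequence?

CCCGGG occurs starting at positions 66, 121.
SmaI cuts at 2 sites.

2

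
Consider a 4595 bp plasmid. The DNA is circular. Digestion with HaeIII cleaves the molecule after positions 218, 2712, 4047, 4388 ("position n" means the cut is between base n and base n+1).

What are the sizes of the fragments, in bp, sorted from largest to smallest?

2494, 1335, 425, 341 bp

Circular molecule, 4 cuts → 4 fragments:
  2712 − 218 = 2494 bp
  4047 − 2712 = 1335 bp
  4388 − 4047 = 341 bp
  wrap: 4595 − 4388 + 218 = 425 bp
Sorted largest to smallest: 2494, 1335, 425, 341 bp.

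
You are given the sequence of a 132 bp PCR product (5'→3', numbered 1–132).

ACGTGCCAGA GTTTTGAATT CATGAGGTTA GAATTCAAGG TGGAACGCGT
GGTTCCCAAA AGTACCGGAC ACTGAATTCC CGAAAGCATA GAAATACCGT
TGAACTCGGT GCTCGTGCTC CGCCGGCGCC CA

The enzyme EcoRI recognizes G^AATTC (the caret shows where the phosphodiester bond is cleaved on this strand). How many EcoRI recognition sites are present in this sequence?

3

GAATTC occurs starting at positions 16, 31, 74.
EcoRI cuts at 3 sites.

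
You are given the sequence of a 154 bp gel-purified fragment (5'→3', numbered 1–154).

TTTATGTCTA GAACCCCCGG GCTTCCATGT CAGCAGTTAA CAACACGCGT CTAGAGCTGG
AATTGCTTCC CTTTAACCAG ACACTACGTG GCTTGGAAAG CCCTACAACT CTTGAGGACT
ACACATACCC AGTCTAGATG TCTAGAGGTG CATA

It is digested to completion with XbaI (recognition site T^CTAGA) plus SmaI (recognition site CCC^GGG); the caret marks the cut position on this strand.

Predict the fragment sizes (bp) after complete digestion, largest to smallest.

83, 32, 13, 11, 8, 7 bp

XbaI sites (TCTAGA) start at positions 7, 50, 133, 141.
XbaI cuts after the first base of each site, so after positions 7, 50, 133, 141.
The SmaI site (CCCGGG) starts at position 16.
SmaI cuts after base 3 of each site, so after position 18.
Combined cut positions: 7, 18, 50, 133, 141.
Linear molecule, 5 cuts → 6 fragments:
  1–7 → 7 bp
  8–18 → 11 bp
  19–50 → 32 bp
  51–133 → 83 bp
  134–141 → 8 bp
  142–154 → 13 bp
Sorted largest to smallest: 83, 32, 13, 11, 8, 7 bp.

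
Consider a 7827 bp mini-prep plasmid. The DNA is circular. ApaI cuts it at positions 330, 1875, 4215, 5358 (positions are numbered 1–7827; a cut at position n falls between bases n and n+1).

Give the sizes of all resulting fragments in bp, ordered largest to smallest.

Circular molecule, 4 cuts → 4 fragments:
  1875 − 330 = 1545 bp
  4215 − 1875 = 2340 bp
  5358 − 4215 = 1143 bp
  wrap: 7827 − 5358 + 330 = 2799 bp
Sorted largest to smallest: 2799, 2340, 1545, 1143 bp.

2799, 2340, 1545, 1143 bp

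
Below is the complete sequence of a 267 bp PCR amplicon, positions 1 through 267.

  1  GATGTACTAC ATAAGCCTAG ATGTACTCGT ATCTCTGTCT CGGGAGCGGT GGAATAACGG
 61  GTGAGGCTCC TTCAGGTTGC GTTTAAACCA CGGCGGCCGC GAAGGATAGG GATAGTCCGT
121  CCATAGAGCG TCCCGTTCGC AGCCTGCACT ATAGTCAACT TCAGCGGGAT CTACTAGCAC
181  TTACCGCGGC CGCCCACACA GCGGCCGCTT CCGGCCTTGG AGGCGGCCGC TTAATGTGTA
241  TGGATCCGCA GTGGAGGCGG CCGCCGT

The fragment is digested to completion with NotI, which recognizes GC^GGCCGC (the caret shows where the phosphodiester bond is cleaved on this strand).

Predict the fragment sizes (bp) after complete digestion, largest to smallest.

NotI sites (GCGGCCGC) start at positions 93, 186, 201, 223, 257.
NotI cuts after base 2 of each site, so after positions 94, 187, 202, 224, 258.
Linear molecule, 5 cuts → 6 fragments:
  1–94 → 94 bp
  95–187 → 93 bp
  188–202 → 15 bp
  203–224 → 22 bp
  225–258 → 34 bp
  259–267 → 9 bp
Sorted largest to smallest: 94, 93, 34, 22, 15, 9 bp.

94, 93, 34, 22, 15, 9 bp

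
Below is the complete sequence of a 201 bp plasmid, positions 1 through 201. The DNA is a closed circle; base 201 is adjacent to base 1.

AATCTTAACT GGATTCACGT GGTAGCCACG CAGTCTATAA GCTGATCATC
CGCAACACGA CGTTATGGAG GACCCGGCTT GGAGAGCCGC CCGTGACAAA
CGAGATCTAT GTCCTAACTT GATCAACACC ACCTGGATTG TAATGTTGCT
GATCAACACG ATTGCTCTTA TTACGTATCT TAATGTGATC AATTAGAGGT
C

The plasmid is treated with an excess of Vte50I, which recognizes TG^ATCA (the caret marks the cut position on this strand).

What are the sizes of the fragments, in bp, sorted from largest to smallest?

77, 58, 36, 30 bp

Vte50I sites (TGATCA) start at positions 43, 120, 150, 186.
Vte50I cuts after base 2 of each site, so after positions 44, 121, 151, 187.
Circular molecule, 4 cuts → 4 fragments:
  45–121 → 77 bp
  122–151 → 30 bp
  152–187 → 36 bp
  188–201 then 1–44 → 14 + 44 = 58 bp
Sorted largest to smallest: 77, 58, 36, 30 bp.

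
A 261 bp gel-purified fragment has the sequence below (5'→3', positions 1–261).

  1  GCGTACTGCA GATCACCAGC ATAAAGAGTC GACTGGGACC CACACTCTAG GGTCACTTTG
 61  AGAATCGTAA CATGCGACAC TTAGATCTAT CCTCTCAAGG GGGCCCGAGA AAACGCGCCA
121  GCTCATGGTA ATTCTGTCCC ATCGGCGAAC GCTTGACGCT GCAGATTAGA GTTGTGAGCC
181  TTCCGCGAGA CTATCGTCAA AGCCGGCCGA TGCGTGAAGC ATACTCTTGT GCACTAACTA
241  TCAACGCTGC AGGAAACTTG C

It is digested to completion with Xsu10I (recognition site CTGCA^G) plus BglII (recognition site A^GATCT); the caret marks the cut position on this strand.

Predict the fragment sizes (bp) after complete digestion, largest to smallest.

88, 80, 73, 10, 10 bp

Xsu10I sites (CTGCAG) start at positions 6, 159, 247.
Xsu10I cuts after base 5 of each site (before the last base), so after positions 10, 163, 251.
The BglII site (AGATCT) starts at position 83.
BglII cuts after the first base of each site, so after position 83.
Combined cut positions: 10, 83, 163, 251.
Linear molecule, 4 cuts → 5 fragments:
  1–10 → 10 bp
  11–83 → 73 bp
  84–163 → 80 bp
  164–251 → 88 bp
  252–261 → 10 bp
Sorted largest to smallest: 88, 80, 73, 10, 10 bp.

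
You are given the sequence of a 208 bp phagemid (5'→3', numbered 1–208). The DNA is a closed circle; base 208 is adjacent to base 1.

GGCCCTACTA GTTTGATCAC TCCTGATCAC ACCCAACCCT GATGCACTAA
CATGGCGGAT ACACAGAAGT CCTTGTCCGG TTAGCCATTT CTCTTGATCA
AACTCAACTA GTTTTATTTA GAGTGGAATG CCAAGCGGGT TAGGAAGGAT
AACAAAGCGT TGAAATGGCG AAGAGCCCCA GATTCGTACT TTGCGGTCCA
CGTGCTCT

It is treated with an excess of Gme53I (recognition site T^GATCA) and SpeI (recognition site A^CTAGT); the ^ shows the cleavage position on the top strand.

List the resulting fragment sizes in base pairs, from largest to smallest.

Gme53I sites (TGATCA) start at positions 14, 24, 95.
Gme53I cuts after the first base of each site, so after positions 14, 24, 95.
SpeI sites (ACTAGT) start at positions 7, 107.
SpeI cuts after the first base of each site, so after positions 7, 107.
Combined cut positions: 7, 14, 24, 95, 107.
Circular molecule, 5 cuts → 5 fragments:
  8–14 → 7 bp
  15–24 → 10 bp
  25–95 → 71 bp
  96–107 → 12 bp
  108–208 then 1–7 → 101 + 7 = 108 bp
Sorted largest to smallest: 108, 71, 12, 10, 7 bp.

108, 71, 12, 10, 7 bp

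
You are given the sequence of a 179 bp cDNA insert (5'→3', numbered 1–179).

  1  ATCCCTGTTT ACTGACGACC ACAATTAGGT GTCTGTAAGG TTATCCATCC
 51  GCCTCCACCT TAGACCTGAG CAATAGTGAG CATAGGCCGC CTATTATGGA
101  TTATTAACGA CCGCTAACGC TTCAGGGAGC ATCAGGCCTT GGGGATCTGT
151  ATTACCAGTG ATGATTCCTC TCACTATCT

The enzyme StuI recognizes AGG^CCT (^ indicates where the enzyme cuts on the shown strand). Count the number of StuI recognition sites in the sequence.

AGGCCT occurs starting at position 134.
StuI cuts at 1 site.

1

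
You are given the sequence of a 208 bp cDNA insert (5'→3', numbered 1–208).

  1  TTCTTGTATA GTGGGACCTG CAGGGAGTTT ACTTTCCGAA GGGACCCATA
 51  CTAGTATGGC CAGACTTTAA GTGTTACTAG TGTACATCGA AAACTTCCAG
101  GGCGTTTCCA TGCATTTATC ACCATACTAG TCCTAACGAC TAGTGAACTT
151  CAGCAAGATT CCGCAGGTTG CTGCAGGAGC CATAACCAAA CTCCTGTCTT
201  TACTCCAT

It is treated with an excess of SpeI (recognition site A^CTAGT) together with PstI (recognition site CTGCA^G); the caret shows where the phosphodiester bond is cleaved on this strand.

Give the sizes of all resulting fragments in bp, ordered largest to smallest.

50, 36, 33, 28, 26, 22, 13 bp

SpeI sites (ACTAGT) start at positions 50, 76, 126, 139.
SpeI cuts after the first base of each site, so after positions 50, 76, 126, 139.
PstI sites (CTGCAG) start at positions 18, 171.
PstI cuts after base 5 of each site (before the last base), so after positions 22, 175.
Combined cut positions: 22, 50, 76, 126, 139, 175.
Linear molecule, 6 cuts → 7 fragments:
  1–22 → 22 bp
  23–50 → 28 bp
  51–76 → 26 bp
  77–126 → 50 bp
  127–139 → 13 bp
  140–175 → 36 bp
  176–208 → 33 bp
Sorted largest to smallest: 50, 36, 33, 28, 26, 22, 13 bp.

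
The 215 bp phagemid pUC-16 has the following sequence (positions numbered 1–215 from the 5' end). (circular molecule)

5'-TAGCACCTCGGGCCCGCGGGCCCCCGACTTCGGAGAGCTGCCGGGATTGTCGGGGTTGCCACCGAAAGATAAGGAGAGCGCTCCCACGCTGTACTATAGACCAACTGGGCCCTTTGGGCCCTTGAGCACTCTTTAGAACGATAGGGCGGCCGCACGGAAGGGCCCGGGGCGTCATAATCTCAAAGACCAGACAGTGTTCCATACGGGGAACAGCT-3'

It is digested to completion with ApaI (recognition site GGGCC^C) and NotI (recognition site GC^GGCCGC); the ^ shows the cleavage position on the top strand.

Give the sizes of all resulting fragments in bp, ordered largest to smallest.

ApaI sites (GGGCCC) start at positions 10, 18, 107, 116, 160.
ApaI cuts after base 5 of each site (before the last base), so after positions 14, 22, 111, 120, 164.
The NotI site (GCGGCCGC) starts at position 146.
NotI cuts after base 2 of each site, so after position 147.
Combined cut positions: 14, 22, 111, 120, 147, 164.
Circular molecule, 6 cuts → 6 fragments:
  15–22 → 8 bp
  23–111 → 89 bp
  112–120 → 9 bp
  121–147 → 27 bp
  148–164 → 17 bp
  165–215 then 1–14 → 51 + 14 = 65 bp
Sorted largest to smallest: 89, 65, 27, 17, 9, 8 bp.

89, 65, 27, 17, 9, 8 bp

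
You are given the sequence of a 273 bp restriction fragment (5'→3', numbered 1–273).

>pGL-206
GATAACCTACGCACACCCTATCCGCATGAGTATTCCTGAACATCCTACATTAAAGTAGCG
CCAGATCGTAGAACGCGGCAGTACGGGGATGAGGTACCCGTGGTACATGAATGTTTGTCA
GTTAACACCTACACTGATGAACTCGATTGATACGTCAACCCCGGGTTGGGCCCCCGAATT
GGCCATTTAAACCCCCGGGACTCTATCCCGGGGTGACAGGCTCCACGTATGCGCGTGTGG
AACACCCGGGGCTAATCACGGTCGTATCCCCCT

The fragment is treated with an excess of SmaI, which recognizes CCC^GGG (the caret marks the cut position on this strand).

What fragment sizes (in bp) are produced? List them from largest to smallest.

162, 38, 34, 26, 13 bp

SmaI sites (CCCGGG) start at positions 160, 194, 207, 245.
SmaI cuts after base 3 of each site, so after positions 162, 196, 209, 247.
Linear molecule, 4 cuts → 5 fragments:
  1–162 → 162 bp
  163–196 → 34 bp
  197–209 → 13 bp
  210–247 → 38 bp
  248–273 → 26 bp
Sorted largest to smallest: 162, 38, 34, 26, 13 bp.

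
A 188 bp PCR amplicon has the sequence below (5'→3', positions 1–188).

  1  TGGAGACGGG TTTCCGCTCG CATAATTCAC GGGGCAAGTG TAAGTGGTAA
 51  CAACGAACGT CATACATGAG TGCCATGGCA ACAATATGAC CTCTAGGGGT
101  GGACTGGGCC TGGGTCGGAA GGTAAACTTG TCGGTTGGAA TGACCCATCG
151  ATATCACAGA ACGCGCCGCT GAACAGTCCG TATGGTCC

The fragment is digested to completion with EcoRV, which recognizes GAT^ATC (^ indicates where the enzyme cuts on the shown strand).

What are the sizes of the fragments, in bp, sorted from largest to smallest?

152, 36 bp

The EcoRV site (GATATC) starts at position 150.
EcoRV cuts after base 3 of each site, so after position 152.
Linear molecule, 1 cut → 2 fragments:
  1–152 → 152 bp
  153–188 → 36 bp
Sorted largest to smallest: 152, 36 bp.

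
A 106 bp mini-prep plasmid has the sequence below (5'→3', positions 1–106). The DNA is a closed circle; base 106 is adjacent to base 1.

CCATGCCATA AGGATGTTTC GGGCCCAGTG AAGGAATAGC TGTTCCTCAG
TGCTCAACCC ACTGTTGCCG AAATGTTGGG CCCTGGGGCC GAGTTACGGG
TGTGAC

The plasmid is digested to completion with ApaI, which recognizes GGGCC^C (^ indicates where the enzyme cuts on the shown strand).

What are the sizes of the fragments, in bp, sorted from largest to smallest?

57, 49 bp

ApaI sites (GGGCCC) start at positions 21, 78.
ApaI cuts after base 5 of each site (before the last base), so after positions 25, 82.
Circular molecule, 2 cuts → 2 fragments:
  26–82 → 57 bp
  83–106 then 1–25 → 24 + 25 = 49 bp
Sorted largest to smallest: 57, 49 bp.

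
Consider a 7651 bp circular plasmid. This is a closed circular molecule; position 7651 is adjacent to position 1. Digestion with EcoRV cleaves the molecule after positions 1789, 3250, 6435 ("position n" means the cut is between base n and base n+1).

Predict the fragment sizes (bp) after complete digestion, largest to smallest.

3185, 3005, 1461 bp

Circular molecule, 3 cuts → 3 fragments:
  3250 − 1789 = 1461 bp
  6435 − 3250 = 3185 bp
  wrap: 7651 − 6435 + 1789 = 3005 bp
Sorted largest to smallest: 3185, 3005, 1461 bp.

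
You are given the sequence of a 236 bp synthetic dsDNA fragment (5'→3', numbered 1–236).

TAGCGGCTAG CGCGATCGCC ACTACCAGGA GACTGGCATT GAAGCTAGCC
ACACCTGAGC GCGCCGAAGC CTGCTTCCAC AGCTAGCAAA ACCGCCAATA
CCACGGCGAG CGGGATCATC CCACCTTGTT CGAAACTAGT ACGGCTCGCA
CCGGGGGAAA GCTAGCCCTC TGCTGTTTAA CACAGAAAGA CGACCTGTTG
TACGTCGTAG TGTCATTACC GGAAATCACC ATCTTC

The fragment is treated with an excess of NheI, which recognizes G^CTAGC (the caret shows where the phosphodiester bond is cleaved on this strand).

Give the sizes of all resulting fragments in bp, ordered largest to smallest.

79, 75, 38, 38, 6 bp

NheI sites (GCTAGC) start at positions 6, 44, 82, 161.
NheI cuts after the first base of each site, so after positions 6, 44, 82, 161.
Linear molecule, 4 cuts → 5 fragments:
  1–6 → 6 bp
  7–44 → 38 bp
  45–82 → 38 bp
  83–161 → 79 bp
  162–236 → 75 bp
Sorted largest to smallest: 79, 75, 38, 38, 6 bp.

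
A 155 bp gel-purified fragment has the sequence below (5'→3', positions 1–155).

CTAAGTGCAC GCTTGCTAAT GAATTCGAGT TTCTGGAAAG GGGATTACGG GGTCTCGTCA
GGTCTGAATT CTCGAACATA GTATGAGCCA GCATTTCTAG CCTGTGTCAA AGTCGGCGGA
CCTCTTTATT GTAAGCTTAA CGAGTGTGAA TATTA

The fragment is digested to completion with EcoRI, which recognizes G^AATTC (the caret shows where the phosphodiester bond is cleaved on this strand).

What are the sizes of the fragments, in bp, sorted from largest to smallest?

EcoRI sites (GAATTC) start at positions 21, 66.
EcoRI cuts after the first base of each site, so after positions 21, 66.
Linear molecule, 2 cuts → 3 fragments:
  1–21 → 21 bp
  22–66 → 45 bp
  67–155 → 89 bp
Sorted largest to smallest: 89, 45, 21 bp.

89, 45, 21 bp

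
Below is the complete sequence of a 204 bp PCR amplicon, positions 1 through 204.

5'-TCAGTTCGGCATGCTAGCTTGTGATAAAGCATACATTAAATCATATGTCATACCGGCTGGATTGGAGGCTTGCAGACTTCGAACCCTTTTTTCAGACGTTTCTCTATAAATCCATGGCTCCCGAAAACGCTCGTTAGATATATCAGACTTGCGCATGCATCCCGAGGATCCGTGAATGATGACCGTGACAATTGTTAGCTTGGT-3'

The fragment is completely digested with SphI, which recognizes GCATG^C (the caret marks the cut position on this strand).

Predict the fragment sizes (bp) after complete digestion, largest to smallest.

SphI sites (GCATGC) start at positions 9, 153.
SphI cuts after base 5 of each site (before the last base), so after positions 13, 157.
Linear molecule, 2 cuts → 3 fragments:
  1–13 → 13 bp
  14–157 → 144 bp
  158–204 → 47 bp
Sorted largest to smallest: 144, 47, 13 bp.

144, 47, 13 bp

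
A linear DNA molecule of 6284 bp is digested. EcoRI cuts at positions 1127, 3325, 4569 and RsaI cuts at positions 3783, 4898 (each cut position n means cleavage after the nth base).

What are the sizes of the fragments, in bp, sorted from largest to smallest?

Combined cut positions (sorted): 1127, 3325, 3783, 4569, 4898.
Linear molecule, 5 cuts → 6 fragments:
  1127 − 0 = 1127 bp
  3325 − 1127 = 2198 bp
  3783 − 3325 = 458 bp
  4569 − 3783 = 786 bp
  4898 − 4569 = 329 bp
  6284 − 4898 = 1386 bp
Sorted largest to smallest: 2198, 1386, 1127, 786, 458, 329 bp.

2198, 1386, 1127, 786, 458, 329 bp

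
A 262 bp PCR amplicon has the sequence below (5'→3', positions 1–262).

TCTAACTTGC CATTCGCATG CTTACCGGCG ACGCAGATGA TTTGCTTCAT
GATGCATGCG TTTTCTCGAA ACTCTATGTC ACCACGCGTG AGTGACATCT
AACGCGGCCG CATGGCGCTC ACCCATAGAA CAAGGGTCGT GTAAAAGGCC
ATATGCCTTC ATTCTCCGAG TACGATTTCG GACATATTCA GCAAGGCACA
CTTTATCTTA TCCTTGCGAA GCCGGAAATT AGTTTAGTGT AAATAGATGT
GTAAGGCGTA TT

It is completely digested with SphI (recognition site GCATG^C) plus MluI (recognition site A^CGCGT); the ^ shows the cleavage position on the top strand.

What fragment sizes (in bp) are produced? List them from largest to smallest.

SphI sites (GCATGC) start at positions 16, 54.
SphI cuts after base 5 of each site (before the last base), so after positions 20, 58.
The MluI site (ACGCGT) starts at position 84.
MluI cuts after the first base of each site, so after position 84.
Combined cut positions: 20, 58, 84.
Linear molecule, 3 cuts → 4 fragments:
  1–20 → 20 bp
  21–58 → 38 bp
  59–84 → 26 bp
  85–262 → 178 bp
Sorted largest to smallest: 178, 38, 26, 20 bp.

178, 38, 26, 20 bp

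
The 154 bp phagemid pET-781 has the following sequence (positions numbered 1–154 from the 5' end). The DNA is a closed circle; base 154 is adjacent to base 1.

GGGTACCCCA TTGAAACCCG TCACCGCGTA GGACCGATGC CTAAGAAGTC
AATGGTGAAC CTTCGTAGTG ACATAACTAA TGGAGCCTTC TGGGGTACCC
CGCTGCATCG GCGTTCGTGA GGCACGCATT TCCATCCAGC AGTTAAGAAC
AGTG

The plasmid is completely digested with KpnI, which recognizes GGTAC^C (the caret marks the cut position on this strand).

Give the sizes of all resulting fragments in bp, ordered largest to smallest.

92, 62 bp

KpnI sites (GGTACC) start at positions 2, 94.
KpnI cuts after base 5 of each site (before the last base), so after positions 6, 98.
Circular molecule, 2 cuts → 2 fragments:
  7–98 → 92 bp
  99–154 then 1–6 → 56 + 6 = 62 bp
Sorted largest to smallest: 92, 62 bp.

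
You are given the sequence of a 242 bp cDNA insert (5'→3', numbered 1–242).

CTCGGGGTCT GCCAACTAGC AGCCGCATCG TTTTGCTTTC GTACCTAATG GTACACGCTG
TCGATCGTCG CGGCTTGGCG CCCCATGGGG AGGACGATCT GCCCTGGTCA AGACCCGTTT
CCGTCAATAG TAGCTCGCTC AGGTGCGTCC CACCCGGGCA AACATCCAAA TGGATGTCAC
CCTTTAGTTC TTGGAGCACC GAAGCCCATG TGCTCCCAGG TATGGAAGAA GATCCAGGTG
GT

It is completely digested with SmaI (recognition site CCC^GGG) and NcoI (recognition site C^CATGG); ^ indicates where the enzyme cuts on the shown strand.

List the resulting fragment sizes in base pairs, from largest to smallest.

87, 83, 72 bp

The SmaI site (CCCGGG) starts at position 153.
SmaI cuts after base 3 of each site, so after position 155.
The NcoI site (CCATGG) starts at position 83.
NcoI cuts after the first base of each site, so after position 83.
Combined cut positions: 83, 155.
Linear molecule, 2 cuts → 3 fragments:
  1–83 → 83 bp
  84–155 → 72 bp
  156–242 → 87 bp
Sorted largest to smallest: 87, 83, 72 bp.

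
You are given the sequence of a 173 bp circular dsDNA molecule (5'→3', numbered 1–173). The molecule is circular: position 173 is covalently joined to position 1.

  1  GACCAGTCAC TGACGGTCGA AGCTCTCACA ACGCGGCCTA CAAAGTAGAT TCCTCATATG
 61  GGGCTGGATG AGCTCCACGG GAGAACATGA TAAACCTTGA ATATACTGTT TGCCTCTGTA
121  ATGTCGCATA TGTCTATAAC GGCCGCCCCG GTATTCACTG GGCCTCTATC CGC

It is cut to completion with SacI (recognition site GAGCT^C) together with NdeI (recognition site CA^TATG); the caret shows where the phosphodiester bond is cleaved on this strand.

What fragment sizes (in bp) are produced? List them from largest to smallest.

The SacI site (GAGCTC) starts at position 70.
SacI cuts after base 5 of each site (before the last base), so after position 74.
NdeI sites (CATATG) start at positions 55, 127.
NdeI cuts after base 2 of each site, so after positions 56, 128.
Combined cut positions: 56, 74, 128.
Circular molecule, 3 cuts → 3 fragments:
  57–74 → 18 bp
  75–128 → 54 bp
  129–173 then 1–56 → 45 + 56 = 101 bp
Sorted largest to smallest: 101, 54, 18 bp.

101, 54, 18 bp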